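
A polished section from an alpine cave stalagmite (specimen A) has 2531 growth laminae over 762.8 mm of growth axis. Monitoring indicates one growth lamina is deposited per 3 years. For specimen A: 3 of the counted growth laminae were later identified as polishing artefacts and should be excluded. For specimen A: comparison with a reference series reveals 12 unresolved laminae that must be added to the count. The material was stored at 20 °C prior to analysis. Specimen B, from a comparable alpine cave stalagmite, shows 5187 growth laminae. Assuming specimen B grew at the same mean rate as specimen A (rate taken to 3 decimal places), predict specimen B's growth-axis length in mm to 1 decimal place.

1556.1 mm

Specimen A: adjusted count: 2531 − 3 + 12 = 2540 growth laminae.
Specimen A: 2540 growth laminae at 3 years each span 2540 × 3 = 7620 years.
A: Mean rate = 762.8 mm / 7620 years ≈ 0.100 mm per year.
Specimen B: at 3 years per growth lamina, 5187 × 3 = 15561 years. Length of B = 0.100 × 15561 = 1556.1 mm.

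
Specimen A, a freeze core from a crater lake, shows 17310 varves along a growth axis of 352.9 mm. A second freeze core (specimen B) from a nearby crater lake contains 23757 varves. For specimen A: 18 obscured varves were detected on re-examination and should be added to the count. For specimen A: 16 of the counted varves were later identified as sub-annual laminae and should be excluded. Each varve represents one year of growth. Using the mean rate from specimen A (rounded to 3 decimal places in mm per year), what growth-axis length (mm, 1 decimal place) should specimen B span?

475.1 mm

Specimen A: after corrections the count is 17310 − 16 + 18 = 17312 varves.
A: 352.9 mm over 17312 years gives 352.9 / 17312 ≈ 0.020 mm/yr.
B's length ≈ 0.020 × 23757 = 475.1 mm.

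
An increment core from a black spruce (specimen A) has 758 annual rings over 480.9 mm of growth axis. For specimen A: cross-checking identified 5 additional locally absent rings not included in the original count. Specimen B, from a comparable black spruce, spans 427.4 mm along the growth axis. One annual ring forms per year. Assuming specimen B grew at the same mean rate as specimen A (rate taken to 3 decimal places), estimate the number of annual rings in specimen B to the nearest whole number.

Specimen A: true annual ring count = 758 + 5 = 763.
A: Mean rate = 480.9 mm / 763 years ≈ 0.630 mm/year.
B spans 427.4 / 0.630 = 678.41 years ≈ 678 annual rings.

678 annual rings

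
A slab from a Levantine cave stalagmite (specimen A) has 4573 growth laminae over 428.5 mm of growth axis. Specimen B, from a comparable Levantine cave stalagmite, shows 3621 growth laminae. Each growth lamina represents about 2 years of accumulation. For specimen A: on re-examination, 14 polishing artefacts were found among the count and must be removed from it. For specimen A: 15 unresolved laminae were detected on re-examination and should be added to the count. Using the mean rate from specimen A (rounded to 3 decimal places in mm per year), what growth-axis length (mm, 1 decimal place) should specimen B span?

Specimen A: correcting the raw count gives 4573 − 14 + 15 = 4574 true growth laminae.
Specimen A: multiplying by 2 years per growth lamina: 4574 × 2 = 9148 years.
A: Extension rate ≈ 428.5 / 9148 = 0.047 mm per year.
Specimen B: at 2 years per growth lamina, 3621 × 2 = 7242 years. B's length ≈ 0.047 × 7242 = 340.4 mm.

340.4 mm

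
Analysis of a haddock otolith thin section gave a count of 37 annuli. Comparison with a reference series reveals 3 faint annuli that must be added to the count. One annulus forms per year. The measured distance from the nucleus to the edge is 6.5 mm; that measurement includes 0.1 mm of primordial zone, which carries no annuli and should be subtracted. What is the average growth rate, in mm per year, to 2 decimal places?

0.16 mm per year

Correcting the raw count gives 37 + 3 = 40 true annuli.
Net length = 6.5 − 0.1 = 6.4 mm.
Extension rate ≈ 6.4 / 40 = 0.16 mm per year.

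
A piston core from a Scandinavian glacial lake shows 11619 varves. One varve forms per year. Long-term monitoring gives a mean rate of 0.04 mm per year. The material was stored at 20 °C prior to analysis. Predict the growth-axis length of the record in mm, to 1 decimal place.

The record spans 11619 years at 0.04 mm per year.
Predicted length = 0.04 mm/year × 11619 years = 464.8 mm.

464.8 mm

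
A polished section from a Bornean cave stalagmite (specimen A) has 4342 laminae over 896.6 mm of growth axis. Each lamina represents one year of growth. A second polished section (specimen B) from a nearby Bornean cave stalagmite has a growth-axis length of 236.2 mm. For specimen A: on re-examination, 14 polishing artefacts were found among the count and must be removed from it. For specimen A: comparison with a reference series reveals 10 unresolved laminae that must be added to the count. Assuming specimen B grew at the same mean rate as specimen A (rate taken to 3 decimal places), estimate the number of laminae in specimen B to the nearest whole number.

1141 laminae

Specimen A: after corrections the count is 4342 − 14 + 10 = 4338 laminae.
A: Mean rate = 896.6 mm / 4338 years ≈ 0.207 mm/yr.
For B, 236.2 / 0.207 = 1141.06 years ≈ 1141 laminae.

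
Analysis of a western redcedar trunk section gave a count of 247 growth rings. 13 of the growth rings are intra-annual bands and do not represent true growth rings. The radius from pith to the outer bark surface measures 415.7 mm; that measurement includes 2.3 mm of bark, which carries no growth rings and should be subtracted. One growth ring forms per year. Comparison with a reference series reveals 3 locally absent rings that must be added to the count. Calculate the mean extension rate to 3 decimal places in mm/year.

After corrections the count is 247 − 13 + 3 = 237 growth rings.
Removing the 2.3 mm offcut leaves 415.7 − 2.3 = 413.4 mm.
Extension rate ≈ 413.4 / 237 = 1.744 mm/year.

1.744 mm/year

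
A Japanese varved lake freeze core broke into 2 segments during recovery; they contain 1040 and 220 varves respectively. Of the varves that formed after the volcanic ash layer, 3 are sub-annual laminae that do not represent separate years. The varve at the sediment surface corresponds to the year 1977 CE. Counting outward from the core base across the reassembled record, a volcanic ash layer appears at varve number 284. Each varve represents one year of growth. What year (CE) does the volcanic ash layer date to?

Total varves = 1040 + 220 = 1260.
1260 − 284 = 976 varves lie beyond the volcanic ash layer toward the sediment surface.
Excluding 3 false varves: 976 − 3 = 973.
Counting back 973 years from 1977 CE places the volcanic ash layer in 1977 − 973 = 1004 CE.

1004 CE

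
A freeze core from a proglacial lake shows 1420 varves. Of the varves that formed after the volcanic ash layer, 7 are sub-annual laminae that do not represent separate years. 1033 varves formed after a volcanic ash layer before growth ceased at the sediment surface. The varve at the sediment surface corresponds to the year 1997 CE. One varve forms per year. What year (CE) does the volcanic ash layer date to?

There are 1033 varves younger than the volcanic ash layer.
Removing the 7 false varves leaves 1033 − 7 = 1026 true varves beyond the volcanic ash layer.
The varve at the sediment surface is 1997 CE, so the volcanic ash layer dates to 1997 − 1026 = 971 CE.

971 CE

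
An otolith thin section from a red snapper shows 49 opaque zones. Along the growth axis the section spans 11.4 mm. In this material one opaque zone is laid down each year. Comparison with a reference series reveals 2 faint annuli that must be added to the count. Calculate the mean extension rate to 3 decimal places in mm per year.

0.224 mm per year

True opaque zone count = 49 + 2 = 51.
11.4 mm over 51 years gives 11.4 / 51 ≈ 0.224 mm per year.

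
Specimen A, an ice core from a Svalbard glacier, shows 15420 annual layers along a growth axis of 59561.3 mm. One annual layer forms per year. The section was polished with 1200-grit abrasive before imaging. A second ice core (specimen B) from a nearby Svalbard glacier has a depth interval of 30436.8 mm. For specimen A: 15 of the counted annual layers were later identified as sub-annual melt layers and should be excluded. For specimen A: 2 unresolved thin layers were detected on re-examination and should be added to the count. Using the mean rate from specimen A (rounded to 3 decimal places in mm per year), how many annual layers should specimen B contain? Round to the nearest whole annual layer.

7873 annual layers

Specimen A: true annual layer count = 15420 − 15 + 2 = 15407.
A: Mean rate = 59561.3 mm / 15407 years ≈ 3.866 mm/year.
Specimen B: 30436.8 mm / 3.866 mm per year = 7872.94 years ≈ 7873 annual layers.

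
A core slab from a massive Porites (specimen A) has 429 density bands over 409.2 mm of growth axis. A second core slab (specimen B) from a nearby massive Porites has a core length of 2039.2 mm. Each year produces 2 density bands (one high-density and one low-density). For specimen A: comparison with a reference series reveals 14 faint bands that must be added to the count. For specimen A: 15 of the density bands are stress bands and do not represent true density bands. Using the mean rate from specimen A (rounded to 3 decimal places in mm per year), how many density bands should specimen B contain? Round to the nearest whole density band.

Specimen A: true density band count = 429 − 15 + 14 = 428.
Specimen A: 428 density bands at 2 per year is 428 / 2 = 214 years.
A: Mean rate = 409.2 mm / 214 years ≈ 1.912 mm per year.
Specimen B: 2039.2 mm / 1.912 mm per year = 1066.53 years; at 2 density bands per year that is 1066.53 × 2 ≈ 2133 density bands.

2133 density bands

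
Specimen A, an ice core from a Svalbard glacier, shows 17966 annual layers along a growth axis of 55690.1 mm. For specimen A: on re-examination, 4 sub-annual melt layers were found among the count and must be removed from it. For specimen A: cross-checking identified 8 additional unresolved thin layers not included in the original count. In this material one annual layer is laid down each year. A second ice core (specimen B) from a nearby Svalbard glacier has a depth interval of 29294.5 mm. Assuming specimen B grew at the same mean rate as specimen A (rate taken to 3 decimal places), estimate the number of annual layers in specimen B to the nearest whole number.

Specimen A: adjusted count: 17966 − 4 + 8 = 17970 annual layers.
A: 55690.1 mm over 17970 years gives 55690.1 / 17970 ≈ 3.099 mm per year.
For B, 29294.5 / 3.099 = 9452.89 years ≈ 9453 annual layers.

9453 annual layers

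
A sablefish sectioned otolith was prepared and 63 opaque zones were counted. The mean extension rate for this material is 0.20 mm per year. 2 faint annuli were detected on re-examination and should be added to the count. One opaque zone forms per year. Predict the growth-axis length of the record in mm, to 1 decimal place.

13.0 mm

After corrections the count is 63 + 2 = 65 opaque zones.
Length ≈ 0.20 × 65 = 13.0 mm.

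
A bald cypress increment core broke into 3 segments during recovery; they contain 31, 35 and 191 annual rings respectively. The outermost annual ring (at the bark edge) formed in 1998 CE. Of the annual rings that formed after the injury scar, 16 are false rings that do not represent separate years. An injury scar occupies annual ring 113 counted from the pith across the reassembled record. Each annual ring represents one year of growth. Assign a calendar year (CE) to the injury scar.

1870 CE

Total annual rings = 31 + 35 + 191 = 257.
257 − 113 = 144 annual rings lie beyond the injury scar toward the bark edge.
144 − 16 false = 128 true annual rings after the injury scar.
The annual ring at the bark edge is 1998 CE, so the injury scar dates to 1998 − 128 = 1870 CE.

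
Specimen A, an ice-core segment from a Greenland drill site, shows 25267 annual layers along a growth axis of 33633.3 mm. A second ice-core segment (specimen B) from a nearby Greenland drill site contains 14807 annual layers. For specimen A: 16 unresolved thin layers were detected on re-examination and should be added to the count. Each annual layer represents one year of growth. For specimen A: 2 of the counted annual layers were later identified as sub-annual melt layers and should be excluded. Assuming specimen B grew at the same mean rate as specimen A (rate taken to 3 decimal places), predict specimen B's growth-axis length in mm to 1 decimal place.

19693.3 mm

Specimen A: adjusted count: 25267 − 2 + 16 = 25281 annual layers.
A: Extension rate ≈ 33633.3 / 25281 = 1.330 mm per year.
For B, 1.330 mm/year × 14807 years = 19693.3 mm.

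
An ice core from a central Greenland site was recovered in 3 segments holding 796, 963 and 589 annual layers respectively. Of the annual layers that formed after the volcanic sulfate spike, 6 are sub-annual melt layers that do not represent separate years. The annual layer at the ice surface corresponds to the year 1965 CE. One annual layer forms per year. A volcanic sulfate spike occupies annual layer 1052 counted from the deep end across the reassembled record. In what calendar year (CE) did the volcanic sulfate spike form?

675 CE

Total annual layers = 796 + 963 + 589 = 2348.
Between annual layer 1052 and the ice surface there are 2348 − 1052 = 1296 annual layers.
1296 − 6 false = 1290 true annual layers after the volcanic sulfate spike.
The annual layer at the ice surface is 1965 CE, so the volcanic sulfate spike dates to 1965 − 1290 = 675 CE.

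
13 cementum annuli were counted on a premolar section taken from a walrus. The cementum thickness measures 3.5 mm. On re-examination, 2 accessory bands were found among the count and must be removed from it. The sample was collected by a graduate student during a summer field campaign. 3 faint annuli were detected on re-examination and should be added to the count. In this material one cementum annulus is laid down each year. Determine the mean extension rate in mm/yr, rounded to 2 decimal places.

Adjusted count: 13 − 2 + 3 = 14 cementum annuli.
Extension rate ≈ 3.5 / 14 = 0.25 mm/yr.

0.25 mm/yr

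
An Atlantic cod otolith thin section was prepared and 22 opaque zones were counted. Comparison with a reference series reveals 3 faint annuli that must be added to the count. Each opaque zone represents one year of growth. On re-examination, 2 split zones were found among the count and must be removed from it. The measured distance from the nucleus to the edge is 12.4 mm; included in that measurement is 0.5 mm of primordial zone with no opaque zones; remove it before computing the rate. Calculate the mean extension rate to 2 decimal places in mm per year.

0.52 mm per year

After corrections the count is 22 − 2 + 3 = 23 opaque zones.
Removing the 0.5 mm offcut leaves 12.4 − 0.5 = 11.9 mm.
Extension rate ≈ 11.9 / 23 = 0.52 mm per year.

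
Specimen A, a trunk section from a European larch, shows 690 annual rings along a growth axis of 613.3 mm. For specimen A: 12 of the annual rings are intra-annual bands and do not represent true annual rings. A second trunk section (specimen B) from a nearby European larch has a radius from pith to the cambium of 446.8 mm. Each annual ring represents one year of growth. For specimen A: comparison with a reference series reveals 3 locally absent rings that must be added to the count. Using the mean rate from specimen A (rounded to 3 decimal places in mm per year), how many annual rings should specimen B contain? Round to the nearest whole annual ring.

496 annual rings

Specimen A: adjusted count: 690 − 12 + 3 = 681 annual rings.
A: 613.3 mm over 681 years gives 613.3 / 681 ≈ 0.901 mm per year.
Specimen B: 446.8 mm / 0.901 mm per year = 495.89 years ≈ 496 annual rings.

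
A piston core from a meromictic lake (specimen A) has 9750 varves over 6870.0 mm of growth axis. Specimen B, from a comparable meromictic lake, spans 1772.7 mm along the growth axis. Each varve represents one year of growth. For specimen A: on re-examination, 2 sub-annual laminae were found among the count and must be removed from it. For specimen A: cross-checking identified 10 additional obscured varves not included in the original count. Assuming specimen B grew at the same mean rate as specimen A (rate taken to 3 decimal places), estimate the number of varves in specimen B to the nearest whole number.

2518 varves

Specimen A: after corrections the count is 9750 − 2 + 10 = 9758 varves.
A: Extension rate ≈ 6870.0 / 9758 = 0.704 mm per year.
B spans 1772.7 / 0.704 = 2518.04 years ≈ 2518 varves.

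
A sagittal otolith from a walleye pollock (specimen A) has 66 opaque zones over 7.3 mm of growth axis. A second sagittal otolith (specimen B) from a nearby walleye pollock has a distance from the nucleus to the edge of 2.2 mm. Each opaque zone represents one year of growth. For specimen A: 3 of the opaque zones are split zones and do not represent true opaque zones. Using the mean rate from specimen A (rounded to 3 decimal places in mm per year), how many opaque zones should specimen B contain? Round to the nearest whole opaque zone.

19 opaque zones

Specimen A: correcting the raw count gives 66 − 3 = 63 true opaque zones.
A: Extension rate ≈ 7.3 / 63 = 0.116 mm/year.
Specimen B: 2.2 mm / 0.116 mm per year = 18.97 years ≈ 19 opaque zones.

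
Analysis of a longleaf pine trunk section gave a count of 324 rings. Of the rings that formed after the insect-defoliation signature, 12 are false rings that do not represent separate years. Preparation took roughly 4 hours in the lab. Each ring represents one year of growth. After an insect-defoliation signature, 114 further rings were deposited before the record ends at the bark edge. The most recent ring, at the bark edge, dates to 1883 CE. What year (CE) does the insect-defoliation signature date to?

1781 CE

114 rings post-date the insect-defoliation signature.
Excluding 12 false rings: 114 − 12 = 102.
1883 − 102 = 1781 CE.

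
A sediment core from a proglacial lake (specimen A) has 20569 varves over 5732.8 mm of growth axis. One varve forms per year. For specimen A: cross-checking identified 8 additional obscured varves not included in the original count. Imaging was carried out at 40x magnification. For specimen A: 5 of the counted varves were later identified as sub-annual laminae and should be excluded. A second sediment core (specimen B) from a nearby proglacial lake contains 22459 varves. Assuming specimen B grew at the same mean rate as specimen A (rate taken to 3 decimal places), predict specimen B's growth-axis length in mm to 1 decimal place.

6266.1 mm

Specimen A: after corrections the count is 20569 − 5 + 8 = 20572 varves.
A: 5732.8 mm over 20572 years gives 5732.8 / 20572 ≈ 0.279 mm/yr.
For B, 0.279 mm/year × 22459 years = 6266.1 mm.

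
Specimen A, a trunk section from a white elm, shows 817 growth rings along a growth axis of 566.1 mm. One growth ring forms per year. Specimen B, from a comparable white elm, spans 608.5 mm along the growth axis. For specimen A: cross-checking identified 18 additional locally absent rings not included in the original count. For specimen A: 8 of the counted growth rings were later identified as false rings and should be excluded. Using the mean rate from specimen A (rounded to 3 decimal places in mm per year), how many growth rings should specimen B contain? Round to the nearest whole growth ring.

Specimen A: after corrections the count is 817 − 8 + 18 = 827 growth rings.
A: Extension rate ≈ 566.1 / 827 = 0.685 mm/year.
For B, 608.5 / 0.685 = 888.32 years ≈ 888 growth rings.

888 growth rings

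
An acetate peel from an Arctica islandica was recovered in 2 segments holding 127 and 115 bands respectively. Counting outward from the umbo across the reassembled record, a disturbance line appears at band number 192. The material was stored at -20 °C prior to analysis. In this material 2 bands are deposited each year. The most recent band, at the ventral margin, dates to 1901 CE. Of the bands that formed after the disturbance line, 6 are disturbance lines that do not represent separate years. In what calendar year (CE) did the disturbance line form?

1879 CE

Total bands = 127 + 115 = 242.
242 − 192 = 50 bands lie beyond the disturbance line toward the ventral margin.
Removing the 6 false bands leaves 50 − 6 = 44 true bands beyond the disturbance line.
44 bands at 2 per year is 44 / 2 = 22 years.
1901 − 22 = 1879 CE.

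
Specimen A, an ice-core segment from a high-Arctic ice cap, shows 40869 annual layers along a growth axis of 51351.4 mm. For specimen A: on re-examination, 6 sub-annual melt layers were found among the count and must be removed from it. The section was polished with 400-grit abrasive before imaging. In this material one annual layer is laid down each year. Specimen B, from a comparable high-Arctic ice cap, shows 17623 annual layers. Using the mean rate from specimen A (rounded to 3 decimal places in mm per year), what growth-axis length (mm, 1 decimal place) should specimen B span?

Specimen A: correcting the raw count gives 40869 − 6 = 40863 true annual layers.
A: Mean rate = 51351.4 mm / 40863 years ≈ 1.257 mm per year.
For B, 1.257 mm/year × 17623 years = 22152.1 mm.

22152.1 mm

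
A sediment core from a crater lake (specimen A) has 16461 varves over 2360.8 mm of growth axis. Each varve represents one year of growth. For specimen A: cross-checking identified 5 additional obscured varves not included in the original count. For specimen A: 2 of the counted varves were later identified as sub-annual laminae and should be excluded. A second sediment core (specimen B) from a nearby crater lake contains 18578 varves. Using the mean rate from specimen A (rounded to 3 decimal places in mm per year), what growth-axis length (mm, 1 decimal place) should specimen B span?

Specimen A: true varve count = 16461 − 2 + 5 = 16464.
A: Extension rate ≈ 2360.8 / 16464 = 0.143 mm/year.
Length of B = 0.143 × 18578 = 2656.7 mm.

2656.7 mm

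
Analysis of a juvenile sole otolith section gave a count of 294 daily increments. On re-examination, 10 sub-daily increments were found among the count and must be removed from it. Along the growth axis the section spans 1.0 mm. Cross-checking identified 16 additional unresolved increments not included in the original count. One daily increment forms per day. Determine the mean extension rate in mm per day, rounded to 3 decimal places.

0.003 mm per day

Correcting the raw count gives 294 − 10 + 16 = 300 true daily increments.
1.0 mm over 300 days gives 1.0 / 300 ≈ 0.003 mm per day.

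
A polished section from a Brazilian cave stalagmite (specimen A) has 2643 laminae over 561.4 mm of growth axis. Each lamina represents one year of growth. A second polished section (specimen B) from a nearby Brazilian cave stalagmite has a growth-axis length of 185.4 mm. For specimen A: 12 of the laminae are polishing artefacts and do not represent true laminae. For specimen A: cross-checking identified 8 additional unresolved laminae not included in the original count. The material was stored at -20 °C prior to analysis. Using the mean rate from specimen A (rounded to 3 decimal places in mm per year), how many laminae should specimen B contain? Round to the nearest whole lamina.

Specimen A: correcting the raw count gives 2643 − 12 + 8 = 2639 true laminae.
A: Extension rate ≈ 561.4 / 2639 = 0.213 mm/yr.
Specimen B: 185.4 mm / 0.213 mm per year = 870.42 years ≈ 870 laminae.

870 laminae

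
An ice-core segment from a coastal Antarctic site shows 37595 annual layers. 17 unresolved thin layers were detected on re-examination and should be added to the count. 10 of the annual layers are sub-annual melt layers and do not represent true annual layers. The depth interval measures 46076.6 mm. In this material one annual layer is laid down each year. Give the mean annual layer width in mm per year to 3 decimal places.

1.225 mm per year

After corrections the count is 37595 − 10 + 17 = 37602 annual layers.
46076.6 mm over 37602 years gives 46076.6 / 37602 ≈ 1.225 mm per year.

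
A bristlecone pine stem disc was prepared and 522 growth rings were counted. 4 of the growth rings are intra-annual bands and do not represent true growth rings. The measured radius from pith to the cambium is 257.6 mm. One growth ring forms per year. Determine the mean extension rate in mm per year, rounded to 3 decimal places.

0.497 mm per year

Adjusted count: 522 − 4 = 518 growth rings.
Mean rate = 257.6 mm / 518 years ≈ 0.497 mm per year.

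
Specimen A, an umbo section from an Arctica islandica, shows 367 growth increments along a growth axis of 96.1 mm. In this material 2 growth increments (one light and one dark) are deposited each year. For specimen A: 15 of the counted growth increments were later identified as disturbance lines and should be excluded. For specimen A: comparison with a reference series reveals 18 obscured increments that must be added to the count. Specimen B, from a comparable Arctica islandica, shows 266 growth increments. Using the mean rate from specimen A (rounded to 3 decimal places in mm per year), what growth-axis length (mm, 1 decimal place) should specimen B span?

69.0 mm

Specimen A: after corrections the count is 367 − 15 + 18 = 370 growth increments.
Specimen A: 370 growth increments at 2 per year is 370 / 2 = 185 years.
A: 96.1 mm over 185 years gives 96.1 / 185 ≈ 0.519 mm/year.
Specimen B: 266 growth increments at 2 per year is 266 / 2 = 133 years. B's length ≈ 0.519 × 133 = 69.0 mm.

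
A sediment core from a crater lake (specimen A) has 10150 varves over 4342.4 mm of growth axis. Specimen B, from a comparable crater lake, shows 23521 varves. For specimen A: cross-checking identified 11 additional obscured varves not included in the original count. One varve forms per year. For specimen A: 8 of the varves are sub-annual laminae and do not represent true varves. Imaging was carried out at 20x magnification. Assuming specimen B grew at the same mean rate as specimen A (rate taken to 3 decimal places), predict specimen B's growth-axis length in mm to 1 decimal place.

10067.0 mm

Specimen A: adjusted count: 10150 − 8 + 11 = 10153 varves.
A: Mean rate = 4342.4 mm / 10153 years ≈ 0.428 mm/year.
Length of B = 0.428 × 23521 = 10067.0 mm.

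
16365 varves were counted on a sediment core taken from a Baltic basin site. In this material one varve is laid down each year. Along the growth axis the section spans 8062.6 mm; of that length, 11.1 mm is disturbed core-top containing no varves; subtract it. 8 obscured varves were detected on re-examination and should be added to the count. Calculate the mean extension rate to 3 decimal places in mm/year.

Adjusted count: 16365 + 8 = 16373 varves.
Net length = 8062.6 − 11.1 = 8051.5 mm.
Extension rate ≈ 8051.5 / 16373 = 0.492 mm/year.

0.492 mm/year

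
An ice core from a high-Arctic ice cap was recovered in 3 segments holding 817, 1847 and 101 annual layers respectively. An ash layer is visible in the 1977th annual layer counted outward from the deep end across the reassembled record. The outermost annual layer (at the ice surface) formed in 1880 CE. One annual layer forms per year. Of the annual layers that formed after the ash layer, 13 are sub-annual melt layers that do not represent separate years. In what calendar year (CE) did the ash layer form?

Total annual layers = 817 + 1847 + 101 = 2765.
Between annual layer 1977 and the ice surface there are 2765 − 1977 = 788 annual layers.
Removing the 13 false annual layers leaves 788 − 13 = 775 true annual layers beyond the ash layer.
1880 − 775 = 1105 CE.

1105 CE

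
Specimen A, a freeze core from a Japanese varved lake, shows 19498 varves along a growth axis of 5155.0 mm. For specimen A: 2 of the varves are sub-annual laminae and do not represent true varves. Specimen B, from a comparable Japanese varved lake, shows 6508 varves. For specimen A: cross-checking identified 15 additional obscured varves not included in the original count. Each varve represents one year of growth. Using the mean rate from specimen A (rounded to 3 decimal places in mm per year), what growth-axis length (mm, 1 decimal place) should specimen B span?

Specimen A: correcting the raw count gives 19498 − 2 + 15 = 19511 true varves.
A: Mean rate = 5155.0 mm / 19511 years ≈ 0.264 mm/yr.
B's length ≈ 0.264 × 6508 = 1718.1 mm.

1718.1 mm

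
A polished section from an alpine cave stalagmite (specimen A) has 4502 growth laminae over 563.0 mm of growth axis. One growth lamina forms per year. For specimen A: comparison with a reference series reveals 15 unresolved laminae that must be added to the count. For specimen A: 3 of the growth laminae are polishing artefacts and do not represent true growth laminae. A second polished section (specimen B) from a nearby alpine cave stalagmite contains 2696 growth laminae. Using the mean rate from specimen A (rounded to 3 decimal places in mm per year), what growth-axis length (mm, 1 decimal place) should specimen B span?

337.0 mm

Specimen A: adjusted count: 4502 − 3 + 15 = 4514 growth laminae.
A: Extension rate ≈ 563.0 / 4514 = 0.125 mm/yr.
For B, 0.125 mm/year × 2696 years = 337.0 mm.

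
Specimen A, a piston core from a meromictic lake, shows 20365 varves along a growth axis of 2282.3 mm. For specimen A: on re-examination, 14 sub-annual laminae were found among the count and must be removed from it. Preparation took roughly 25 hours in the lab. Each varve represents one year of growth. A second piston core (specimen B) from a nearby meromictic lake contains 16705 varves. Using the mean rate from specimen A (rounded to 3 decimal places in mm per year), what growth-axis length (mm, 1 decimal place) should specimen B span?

Specimen A: adjusted count: 20365 − 14 = 20351 varves.
A: 2282.3 mm over 20351 years gives 2282.3 / 20351 ≈ 0.112 mm/yr.
B's length ≈ 0.112 × 16705 = 1871.0 mm.

1871.0 mm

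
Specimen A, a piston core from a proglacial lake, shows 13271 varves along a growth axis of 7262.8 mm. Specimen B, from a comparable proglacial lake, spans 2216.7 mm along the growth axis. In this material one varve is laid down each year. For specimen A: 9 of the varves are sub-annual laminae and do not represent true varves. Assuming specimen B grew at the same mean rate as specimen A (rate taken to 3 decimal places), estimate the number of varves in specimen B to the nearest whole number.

4045 varves

Specimen A: after corrections the count is 13271 − 9 = 13262 varves.
A: Extension rate ≈ 7262.8 / 13262 = 0.548 mm/year.
Specimen B: 2216.7 mm / 0.548 mm per year = 4045.07 years ≈ 4045 varves.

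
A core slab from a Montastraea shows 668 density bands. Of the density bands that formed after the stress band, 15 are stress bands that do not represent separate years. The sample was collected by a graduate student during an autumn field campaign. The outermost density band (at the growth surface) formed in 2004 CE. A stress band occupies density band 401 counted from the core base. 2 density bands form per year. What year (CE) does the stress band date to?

The stress band sits at density band 401 from the core base, so 668 − 401 = 267 density bands formed after it.
Excluding 15 false density bands: 267 − 15 = 252.
252 density bands at 2 per year is 252 / 2 = 126 years.
Counting back 126 years from 2004 CE places the stress band in 2004 − 126 = 1878 CE.

1878 CE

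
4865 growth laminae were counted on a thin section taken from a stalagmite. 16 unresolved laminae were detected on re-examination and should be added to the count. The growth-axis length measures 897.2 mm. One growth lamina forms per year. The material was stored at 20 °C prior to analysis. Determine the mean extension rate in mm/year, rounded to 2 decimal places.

Correcting the raw count gives 4865 + 16 = 4881 true growth laminae.
897.2 mm over 4881 years gives 897.2 / 4881 ≈ 0.18 mm/year.

0.18 mm/year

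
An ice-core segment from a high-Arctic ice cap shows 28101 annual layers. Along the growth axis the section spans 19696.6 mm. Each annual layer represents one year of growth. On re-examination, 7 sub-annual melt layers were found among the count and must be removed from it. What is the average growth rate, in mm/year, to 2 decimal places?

0.70 mm/year

True annual layer count = 28101 − 7 = 28094.
19696.6 mm over 28094 years gives 19696.6 / 28094 ≈ 0.70 mm/year.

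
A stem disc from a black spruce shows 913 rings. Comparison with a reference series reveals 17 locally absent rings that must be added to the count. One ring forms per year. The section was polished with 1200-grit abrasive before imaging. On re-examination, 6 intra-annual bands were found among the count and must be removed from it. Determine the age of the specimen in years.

924 years

After corrections the count is 913 − 6 + 17 = 924 rings.
One ring per year makes the duration 924 years.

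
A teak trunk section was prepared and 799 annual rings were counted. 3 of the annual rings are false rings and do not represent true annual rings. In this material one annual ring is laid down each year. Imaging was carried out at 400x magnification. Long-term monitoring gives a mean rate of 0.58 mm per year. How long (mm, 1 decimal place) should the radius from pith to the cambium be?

461.7 mm

True annual ring count = 799 − 3 = 796.
Length ≈ 0.58 × 796 = 461.7 mm.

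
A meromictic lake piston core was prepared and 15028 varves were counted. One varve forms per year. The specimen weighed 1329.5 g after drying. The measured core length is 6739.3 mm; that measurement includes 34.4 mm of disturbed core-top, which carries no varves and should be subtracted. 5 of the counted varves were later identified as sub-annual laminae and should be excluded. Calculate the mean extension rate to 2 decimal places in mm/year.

0.45 mm/year

Correcting the raw count gives 15028 − 5 = 15023 true varves.
Net length = 6739.3 − 34.4 = 6704.9 mm.
Mean rate = 6704.9 mm / 15023 years ≈ 0.45 mm/year.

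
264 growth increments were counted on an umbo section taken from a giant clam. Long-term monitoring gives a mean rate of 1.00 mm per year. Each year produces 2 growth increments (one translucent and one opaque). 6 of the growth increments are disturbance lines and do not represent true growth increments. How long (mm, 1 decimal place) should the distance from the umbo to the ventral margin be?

129.0 mm

Correcting the raw count gives 264 − 6 = 258 true growth increments.
Dividing by 2 growth increments per year: 258 / 2 = 129 years.
Length ≈ 1.00 × 129 = 129.0 mm.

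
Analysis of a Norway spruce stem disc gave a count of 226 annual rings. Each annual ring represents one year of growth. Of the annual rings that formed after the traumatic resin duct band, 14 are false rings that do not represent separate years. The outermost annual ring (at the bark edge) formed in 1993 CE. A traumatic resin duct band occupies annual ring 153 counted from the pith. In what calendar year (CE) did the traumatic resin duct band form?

The traumatic resin duct band sits at annual ring 153 from the pith, so 226 − 153 = 73 annual rings formed after it.
Excluding 14 false annual rings: 73 − 14 = 59.
1993 − 59 = 1934 CE.

1934 CE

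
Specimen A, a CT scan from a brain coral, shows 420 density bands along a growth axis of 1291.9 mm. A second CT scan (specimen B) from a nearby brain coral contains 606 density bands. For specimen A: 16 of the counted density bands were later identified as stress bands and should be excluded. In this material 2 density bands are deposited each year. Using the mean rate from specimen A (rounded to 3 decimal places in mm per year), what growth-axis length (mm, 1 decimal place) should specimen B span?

1938.0 mm

Specimen A: adjusted count: 420 − 16 = 404 density bands.
Specimen A: dividing by 2 density bands per year: 404 / 2 = 202 years.
A: Extension rate ≈ 1291.9 / 202 = 6.396 mm/year.
Specimen B: with 2 density bands per year, 606 / 2 = 303 years. B's length ≈ 6.396 × 303 = 1938.0 mm.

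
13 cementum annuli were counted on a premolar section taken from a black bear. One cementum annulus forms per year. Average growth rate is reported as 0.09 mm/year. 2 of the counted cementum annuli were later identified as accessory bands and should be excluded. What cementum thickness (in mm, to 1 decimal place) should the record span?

After corrections the count is 13 − 2 = 11 cementum annuli.
Length ≈ 0.09 × 11 = 1.0 mm.

1.0 mm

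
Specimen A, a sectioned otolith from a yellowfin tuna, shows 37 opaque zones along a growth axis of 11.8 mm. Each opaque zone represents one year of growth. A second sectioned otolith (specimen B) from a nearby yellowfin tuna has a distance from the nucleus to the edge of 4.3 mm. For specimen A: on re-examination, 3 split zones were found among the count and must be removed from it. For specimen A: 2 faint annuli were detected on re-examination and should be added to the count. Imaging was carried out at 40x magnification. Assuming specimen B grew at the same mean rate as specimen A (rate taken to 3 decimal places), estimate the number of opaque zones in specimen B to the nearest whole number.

13 opaque zones

Specimen A: true opaque zone count = 37 − 3 + 2 = 36.
A: Mean rate = 11.8 mm / 36 years ≈ 0.328 mm per year.
Specimen B: 4.3 mm / 0.328 mm per year = 13.11 years ≈ 13 opaque zones.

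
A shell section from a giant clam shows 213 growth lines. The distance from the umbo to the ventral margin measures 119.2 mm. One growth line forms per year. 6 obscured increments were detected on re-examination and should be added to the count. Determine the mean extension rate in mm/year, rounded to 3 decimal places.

0.544 mm/year

True growth line count = 213 + 6 = 219.
Extension rate ≈ 119.2 / 219 = 0.544 mm/year.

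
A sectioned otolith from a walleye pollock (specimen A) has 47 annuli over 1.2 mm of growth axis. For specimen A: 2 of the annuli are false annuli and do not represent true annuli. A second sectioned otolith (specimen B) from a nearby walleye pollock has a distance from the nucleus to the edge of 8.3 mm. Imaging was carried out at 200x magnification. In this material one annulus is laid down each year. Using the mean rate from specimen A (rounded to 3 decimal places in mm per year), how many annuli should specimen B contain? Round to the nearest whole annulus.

307 annuli

Specimen A: adjusted count: 47 − 2 = 45 annuli.
A: Extension rate ≈ 1.2 / 45 = 0.027 mm/year.
B spans 8.3 / 0.027 = 307.41 years ≈ 307 annuli.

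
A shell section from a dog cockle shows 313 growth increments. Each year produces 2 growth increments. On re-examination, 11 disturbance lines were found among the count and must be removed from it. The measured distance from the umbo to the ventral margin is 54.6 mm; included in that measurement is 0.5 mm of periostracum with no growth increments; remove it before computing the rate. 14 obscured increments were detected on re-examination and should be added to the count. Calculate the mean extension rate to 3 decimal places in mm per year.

0.342 mm per year

After corrections the count is 313 − 11 + 14 = 316 growth increments.
Dividing by 2 growth increments per year: 316 / 2 = 158 years.
The growth record spans 54.6 − 0.5 = 54.1 mm.
Mean rate = 54.1 mm / 158 years ≈ 0.342 mm per year.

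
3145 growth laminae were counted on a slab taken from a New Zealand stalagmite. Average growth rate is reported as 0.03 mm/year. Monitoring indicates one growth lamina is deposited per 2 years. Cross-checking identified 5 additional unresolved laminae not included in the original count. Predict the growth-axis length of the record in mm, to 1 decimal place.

After corrections the count is 3145 + 5 = 3150 growth laminae.
3150 growth laminae at 2 years each span 3150 × 2 = 6300 years.
Predicted length = 0.03 mm/year × 6300 years = 189.0 mm.

189.0 mm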